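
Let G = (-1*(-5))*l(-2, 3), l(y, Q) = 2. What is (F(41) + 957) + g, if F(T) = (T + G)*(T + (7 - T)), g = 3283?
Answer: 4597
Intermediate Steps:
G = 10 (G = -1*(-5)*2 = 5*2 = 10)
F(T) = 70 + 7*T (F(T) = (T + 10)*(T + (7 - T)) = (10 + T)*7 = 70 + 7*T)
(F(41) + 957) + g = ((70 + 7*41) + 957) + 3283 = ((70 + 287) + 957) + 3283 = (357 + 957) + 3283 = 1314 + 3283 = 4597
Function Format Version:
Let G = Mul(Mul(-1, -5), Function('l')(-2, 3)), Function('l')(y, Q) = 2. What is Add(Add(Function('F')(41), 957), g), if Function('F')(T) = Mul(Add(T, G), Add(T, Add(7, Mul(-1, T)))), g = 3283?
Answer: 4597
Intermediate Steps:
G = 10 (G = Mul(Mul(-1, -5), 2) = Mul(5, 2) = 10)
Function('F')(T) = Add(70, Mul(7, T)) (Function('F')(T) = Mul(Add(T, 10), Add(T, Add(7, Mul(-1, T)))) = Mul(Add(10, T), 7) = Add(70, Mul(7, T)))
Add(Add(Function('F')(41), 957), g) = Add(Add(Add(70, Mul(7, 41)), 957), 3283) = Add(Add(Add(70, 287), 957), 3283) = Add(Add(357, 957), 3283) = Add(1314, 3283) = 4597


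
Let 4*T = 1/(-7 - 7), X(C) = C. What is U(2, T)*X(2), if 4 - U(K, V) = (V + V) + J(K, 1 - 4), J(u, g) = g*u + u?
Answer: 225/14 ≈ 16.071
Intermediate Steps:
T = -1/56 (T = 1/(4*(-7 - 7)) = (¼)/(-14) = (¼)*(-1/14) = -1/56 ≈ -0.017857)
J(u, g) = u + g*u
U(K, V) = 4 - 2*V + 2*K (U(K, V) = 4 - ((V + V) + K*(1 + (1 - 4))) = 4 - (2*V + K*(1 - 3)) = 4 - (2*V + K*(-2)) = 4 - (2*V - 2*K) = 4 - (-2*K + 2*V) = 4 + (-2*V + 2*K) = 4 - 2*V + 2*K)
U(2, T)*X(2) = (4 - 2*(-1/56) + 2*2)*2 = (4 + 1/28 + 4)*2 = (225/28)*2 = 225/14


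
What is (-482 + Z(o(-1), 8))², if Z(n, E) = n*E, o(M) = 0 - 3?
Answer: 256036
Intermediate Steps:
o(M) = -3
Z(n, E) = E*n
(-482 + Z(o(-1), 8))² = (-482 + 8*(-3))² = (-482 - 24)² = (-506)² = 256036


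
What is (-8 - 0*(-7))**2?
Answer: 64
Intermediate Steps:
(-8 - 0*(-7))**2 = (-8 - 11*0)**2 = (-8 + 0)**2 = (-8)**2 = 64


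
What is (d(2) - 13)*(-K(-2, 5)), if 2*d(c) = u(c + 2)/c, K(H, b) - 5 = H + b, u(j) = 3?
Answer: 98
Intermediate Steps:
K(H, b) = 5 + H + b (K(H, b) = 5 + (H + b) = 5 + H + b)
d(c) = 3/(2*c) (d(c) = (3/c)/2 = 3/(2*c))
(d(2) - 13)*(-K(-2, 5)) = ((3/2)/2 - 13)*(-(5 - 2 + 5)) = ((3/2)*(½) - 13)*(-1*8) = (¾ - 13)*(-8) = -49/4*(-8) = 98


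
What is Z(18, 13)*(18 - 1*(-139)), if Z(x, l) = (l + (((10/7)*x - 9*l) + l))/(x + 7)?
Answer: -71749/175 ≈ -409.99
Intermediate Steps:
Z(x, l) = (-7*l + 10*x/7)/(7 + x) (Z(x, l) = (l + (((10*(⅐))*x - 9*l) + l))/(7 + x) = (l + ((10*x/7 - 9*l) + l))/(7 + x) = (l + ((-9*l + 10*x/7) + l))/(7 + x) = (l + (-8*l + 10*x/7))/(7 + x) = (-7*l + 10*x/7)/(7 + x))
Z(18, 13)*(18 - 1*(-139)) = ((-49*13 + 10*18)/(7*(7 + 18)))*(18 - 1*(-139)) = ((⅐)*(-637 + 180)/25)*(18 + 139) = ((⅐)*(1/25)*(-457))*157 = -457/175*157 = -71749/175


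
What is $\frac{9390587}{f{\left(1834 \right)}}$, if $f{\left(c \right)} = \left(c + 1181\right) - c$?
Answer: $\frac{9390587}{1181} \approx 7951.4$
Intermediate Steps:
$f{\left(c \right)} = 1181$ ($f{\left(c \right)} = \left(1181 + c\right) - c = 1181$)
$\frac{9390587}{f{\left(1834 \right)}} = \frac{9390587}{1181}$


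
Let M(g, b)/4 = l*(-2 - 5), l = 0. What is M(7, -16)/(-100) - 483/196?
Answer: -69/28 ≈ -2.4643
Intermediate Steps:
M(g, b) = 0 (M(g, b) = 4*(0*(-2 - 5)) = 4*(0*(-7)) = 4*0 = 0)
M(7, -16)/(-100) - 483/196 = 0/(-100) - 483/196 = 0*(-1/100) - 483*1/196 = 0 - 69/28 = -69/28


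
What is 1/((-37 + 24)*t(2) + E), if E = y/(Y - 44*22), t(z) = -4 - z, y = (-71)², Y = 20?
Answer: 948/68903 ≈ 0.013758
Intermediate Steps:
y = 5041
E = -5041/948 (E = 5041/(20 - 44*22) = 5041/(20 - 968) = 5041/(-948) = 5041*(-1/948) = -5041/948 ≈ -5.3175)
1/((-37 + 24)*t(2) + E) = 1/((-37 + 24)*(-4 - 1*2) - 5041/948) = 1/(-13*(-4 - 2) - 5041/948) = 1/(-13*(-6) - 5041/948) = 1/(78 - 5041/948) = 1/(68903/948) = 948/68903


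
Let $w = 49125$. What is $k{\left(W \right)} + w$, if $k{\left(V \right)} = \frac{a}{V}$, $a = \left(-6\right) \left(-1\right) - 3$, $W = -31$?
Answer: $\frac{1522872}{31} \approx 49125.0$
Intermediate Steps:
$a = 3$ ($a = 6 - 3 = 3$)
$k{\left(V \right)} = \frac{3}{V}$
$k{\left(W \right)} + w = \frac{3}{-31} + 49125 = 3 \left(- \frac{1}{31}\right) + 49125 = - \frac{3}{31} + 49125 = \frac{1522872}{31}$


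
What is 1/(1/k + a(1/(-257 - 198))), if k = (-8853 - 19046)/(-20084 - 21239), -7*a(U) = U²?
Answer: 40430533325/59884230626 ≈ 0.67515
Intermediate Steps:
a(U) = -U²/7
k = 27899/41323 (k = -27899/(-41323) = -27899*(-1/41323) = 27899/41323 ≈ 0.67514)
1/(1/k + a(1/(-257 - 198))) = 1/(1/(27899/41323) - 1/(7*(-257 - 198)²)) = 1/(41323/27899 - (1/(-455))²/7) = 1/(41323/27899 - (-1/455)²/7) = 1/(41323/27899 - ⅐*1/207025) = 1/(41323/27899 - 1/1449175) = 1/(59884230626/40430533325) = 40430533325/59884230626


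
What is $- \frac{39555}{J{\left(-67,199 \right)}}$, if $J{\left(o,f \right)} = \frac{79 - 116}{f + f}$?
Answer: $\frac{15742890}{37} \approx 4.2548 \cdot 10^{5}$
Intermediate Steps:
$J{\left(o,f \right)} = - \frac{37}{2 f}$
$- \frac{39555}{J{\left(-67,199 \right)}} = - \frac{39555}{\left(- \frac{37}{2}\right) \frac{1}{199}} = - \frac{39555}{- \frac{37}{398}} = \left(-39555\right) \left(- \frac{398}{37}\right) = \frac{15742890}{37}$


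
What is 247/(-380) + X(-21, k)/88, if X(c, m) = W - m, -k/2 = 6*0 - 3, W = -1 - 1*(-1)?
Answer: -79/110 ≈ -0.71818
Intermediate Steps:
W = 0 (W = -1 + 1 = 0)
k = 6 (k = -2*(6*0 - 3) = -2*(0 - 3) = -2*(-3) = 6)
X(c, m) = -m (X(c, m) = 0 - m = -m)
247/(-380) + X(-21, k)/88 = 247/(-380) - 1*6/88 = 247*(-1/380) - 6*1/88 = -13/20 - 3/44 = -79/110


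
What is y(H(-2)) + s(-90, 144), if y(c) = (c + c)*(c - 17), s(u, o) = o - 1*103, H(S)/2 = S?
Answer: 209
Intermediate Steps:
H(S) = 2*S
s(u, o) = -103 + o (s(u, o) = o - 103 = -103 + o)
y(c) = 2*c*(-17 + c) (y(c) = (2*c)*(-17 + c) = 2*c*(-17 + c))
y(H(-2)) + s(-90, 144) = 2*(2*(-2))*(-17 + 2*(-2)) + (-103 + 144) = 2*(-4)*(-17 - 4) + 41 = 2*(-4)*(-21) + 41 = 168 + 41 = 209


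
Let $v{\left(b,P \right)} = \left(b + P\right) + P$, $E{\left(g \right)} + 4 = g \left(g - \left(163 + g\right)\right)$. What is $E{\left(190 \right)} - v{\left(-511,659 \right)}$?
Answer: $-31781$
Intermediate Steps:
$E{\left(g \right)} = -4 - 163 g$ ($E{\left(g \right)} = -4 + g \left(g - \left(163 + g\right)\right) = -4 + g \left(-163\right) = -4 - 163 g$)
$v{\left(b,P \right)} = b + 2 P$ ($v{\left(b,P \right)} = \left(P + b\right) + P = b + 2 P$)
$E{\left(190 \right)} - v{\left(-511,659 \right)} = \left(-4 - 30970\right) - \left(-511 + 2 \cdot 659\right) = \left(-4 - 30970\right) - \left(-511 + 1318\right) = -30974 - 807 = -31781$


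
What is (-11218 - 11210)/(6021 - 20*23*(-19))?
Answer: -22428/14761 ≈ -1.5194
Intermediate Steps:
(-11218 - 11210)/(6021 - 20*23*(-19)) = -22428/(6021 - 460*(-19)) = -22428/(6021 + 8740) = -22428/14761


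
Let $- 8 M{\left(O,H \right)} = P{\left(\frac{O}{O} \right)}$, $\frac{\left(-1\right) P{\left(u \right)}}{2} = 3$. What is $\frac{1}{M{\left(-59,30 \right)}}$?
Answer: $\frac{4}{3} \approx 1.3333$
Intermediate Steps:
$P{\left(u \right)} = -6$ ($P{\left(u \right)} = \left(-2\right) 3 = -6$)
$M{\left(O,H \right)} = \frac{3}{4}$ ($M{\left(O,H \right)} = \left(- \frac{1}{8}\right) \left(-6\right) = \frac{3}{4}$)
$\frac{1}{M{\left(-59,30 \right)}} = \frac{1}{\frac{3}{4}} = \frac{4}{3}$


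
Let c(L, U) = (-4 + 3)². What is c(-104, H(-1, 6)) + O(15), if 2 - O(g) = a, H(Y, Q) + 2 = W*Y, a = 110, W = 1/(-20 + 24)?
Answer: -107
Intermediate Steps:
W = ¼ (W = 1/4 = ¼ ≈ 0.25000)
H(Y, Q) = -2 + Y/4
O(g) = -108 (O(g) = 2 - 1*110 = 2 - 110 = -108)
c(L, U) = 1 (c(L, U) = (-1)² = 1)
c(-104, H(-1, 6)) + O(15) = 1 - 108 = -107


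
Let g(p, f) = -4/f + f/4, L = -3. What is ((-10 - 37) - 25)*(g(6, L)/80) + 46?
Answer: 1819/40 ≈ 45.475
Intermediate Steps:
g(p, f) = -4/f + f/4 (g(p, f) = -4/f + f*(¼) = -4/f + f/4)
((-10 - 37) - 25)*(g(6, L)/80) + 46 = ((-10 - 37) - 25)*((-4/(-3) + (¼)*(-3))/80) + 46 = (-47 - 25)*((-4*(-⅓) - ¾)*(1/80)) + 46 = -72*(4/3 - ¾)/80 + 46 = -42/80 + 46 = -72*7/960 + 46 = -21/40 + 46 = 1819/40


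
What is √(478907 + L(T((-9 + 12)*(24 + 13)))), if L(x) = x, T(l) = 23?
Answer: √478930 ≈ 692.05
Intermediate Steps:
√(478907 + L(T((-9 + 12)*(24 + 13)))) = √(478907 + 23) = √478930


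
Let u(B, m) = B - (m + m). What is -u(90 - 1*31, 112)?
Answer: 165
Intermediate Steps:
u(B, m) = B - 2*m
-u(90 - 1*31, 112) = -((90 - 1*31) - 2*112) = -((90 - 31) - 224) = -(59 - 224) = -1*(-165) = 165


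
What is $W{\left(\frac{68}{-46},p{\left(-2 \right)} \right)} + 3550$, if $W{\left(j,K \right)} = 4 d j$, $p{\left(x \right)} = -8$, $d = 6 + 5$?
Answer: $\frac{80154}{23} \approx 3485.0$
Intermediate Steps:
$d = 11$
$W{\left(j,K \right)} = 44 j$ ($W{\left(j,K \right)} = 4 \cdot 11 j = 44 j$)
$W{\left(\frac{68}{-46},p{\left(-2 \right)} \right)} + 3550 = 44 \frac{68}{-46} + 3550 = 44 \cdot 68 \left(- \frac{1}{46}\right) + 3550 = 44 \left(- \frac{34}{23}\right) + 3550 = - \frac{1496}{23} + 3550 = \frac{80154}{23}$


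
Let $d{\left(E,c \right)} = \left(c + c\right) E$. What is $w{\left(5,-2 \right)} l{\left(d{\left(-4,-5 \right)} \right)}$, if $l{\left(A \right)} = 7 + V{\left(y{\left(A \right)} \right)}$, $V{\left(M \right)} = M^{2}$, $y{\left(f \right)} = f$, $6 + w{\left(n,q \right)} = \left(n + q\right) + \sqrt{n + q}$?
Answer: $-4821 + 1607 \sqrt{3} \approx -2037.6$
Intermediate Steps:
$w{\left(n,q \right)} = -6 + n + q + \sqrt{n + q}$ ($w{\left(n,q \right)} = -6 + \left(\left(n + q\right) + \sqrt{n + q}\right) = -6 + \left(n + q + \sqrt{n + q}\right) = -6 + n + q + \sqrt{n + q}$)
$d{\left(E,c \right)} = 2 E c$ ($d{\left(E,c \right)} = 2 c E = 2 E c$)
$l{\left(A \right)} = 7 + A^{2}$
$w{\left(5,-2 \right)} l{\left(d{\left(-4,-5 \right)} \right)} = \left(-6 + 5 - 2 + \sqrt{5 - 2}\right) \left(7 + \left(2 \left(-4\right) \left(-5\right)\right)^{2}\right) = \left(-6 + 5 - 2 + \sqrt{3}\right) \left(7 + 40^{2}\right) = \left(-3 + \sqrt{3}\right) \left(7 + 1600\right) = \left(-3 + \sqrt{3}\right) 1607 = -4821 + 1607 \sqrt{3}$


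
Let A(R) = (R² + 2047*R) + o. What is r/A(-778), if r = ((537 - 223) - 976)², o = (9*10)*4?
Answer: -219122/493461 ≈ -0.44405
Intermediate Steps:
o = 360 (o = 90*4 = 360)
r = 438244 (r = (314 - 976)² = (-662)² = 438244)
A(R) = 360 + R² + 2047*R (A(R) = (R² + 2047*R) + 360 = 360 + R² + 2047*R)
r/A(-778) = 438244/(360 + (-778)² + 2047*(-778)) = 438244/(360 + 605284 - 1592566) = 438244/(-986922) = 438244*(-1/986922) = -219122/493461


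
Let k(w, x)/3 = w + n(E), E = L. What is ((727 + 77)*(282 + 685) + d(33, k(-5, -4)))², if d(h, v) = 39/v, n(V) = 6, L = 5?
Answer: 604476705361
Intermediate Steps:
E = 5
k(w, x) = 18 + 3*w (k(w, x) = 3*(w + 6) = 3*(6 + w) = 18 + 3*w)
((727 + 77)*(282 + 685) + d(33, k(-5, -4)))² = ((727 + 77)*(282 + 685) + 39/(18 + 3*(-5)))² = (804*967 + 39/(18 - 15))² = (777468 + 39/3)² = (777468 + 39*(⅓))² = (777468 + 13)² = 777481² = 604476705361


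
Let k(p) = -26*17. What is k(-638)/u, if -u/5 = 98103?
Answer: 442/490515 ≈ 0.00090109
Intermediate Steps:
u = -490515 (u = -5*98103 = -490515)
k(p) = -442
k(-638)/u = -442/(-490515) = -442*(-1/490515) = 442/490515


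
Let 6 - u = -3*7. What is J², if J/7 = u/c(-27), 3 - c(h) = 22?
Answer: 35721/361 ≈ 98.950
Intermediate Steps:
u = 27 (u = 6 - (-3)*7 = 6 - 1*(-21) = 6 + 21 = 27)
c(h) = -19 (c(h) = 3 - 1*22 = 3 - 22 = -19)
J = -189/19 (J = 7*(27/(-19)) = 7*(27*(-1/19)) = 7*(-27/19) = -189/19 ≈ -9.9474)
J² = (-189/19)² = 35721/361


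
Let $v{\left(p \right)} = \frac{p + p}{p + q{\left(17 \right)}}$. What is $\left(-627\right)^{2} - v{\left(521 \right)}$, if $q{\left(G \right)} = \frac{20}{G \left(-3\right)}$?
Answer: $\frac{10437914937}{26551} \approx 3.9313 \cdot 10^{5}$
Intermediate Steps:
$q{\left(G \right)} = - \frac{20}{3 G}$ ($q{\left(G \right)} = \frac{20}{\left(-3\right) G} = 20 \left(- \frac{1}{3 G}\right) = - \frac{20}{3 G}$)
$v{\left(p \right)} = \frac{2 p}{- \frac{20}{51} + p}$ ($v{\left(p \right)} = \frac{p + p}{p - \frac{20}{3 \cdot 17}} = \frac{2 p}{p - \frac{20}{51}} = \frac{2 p}{- \frac{20}{51} + p}$)
$\left(-627\right)^{2} - v{\left(521 \right)} = \left(-627\right)^{2} - 102 \cdot 521 \frac{1}{-20 + 51 \cdot 521} = 393129 - 102 \cdot 521 \frac{1}{-20 + 26571} = 393129 - 102 \cdot 521 \cdot \frac{1}{26551} = 393129 - \frac{53142}{26551} = \frac{10437914937}{26551}$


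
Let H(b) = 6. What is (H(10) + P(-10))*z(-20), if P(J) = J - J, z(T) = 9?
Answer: 54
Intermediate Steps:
P(J) = 0
(H(10) + P(-10))*z(-20) = (6 + 0)*9 = 6*9 = 54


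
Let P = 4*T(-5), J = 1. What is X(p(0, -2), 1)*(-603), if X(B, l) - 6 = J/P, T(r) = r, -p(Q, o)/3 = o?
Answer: -71757/20 ≈ -3587.9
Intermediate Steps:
p(Q, o) = -3*o
P = -20 (P = 4*(-5) = -20)
X(B, l) = 119/20 (X(B, l) = 6 + 1/(-20) = 6 + 1*(-1/20) = 6 - 1/20 = 119/20)
X(p(0, -2), 1)*(-603) = (119/20)*(-603) = -71757/20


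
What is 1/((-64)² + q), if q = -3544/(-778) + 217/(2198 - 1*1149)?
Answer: 408061/1673361097 ≈ 0.00024386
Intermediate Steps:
q = 1943241/408061 (q = -3544*(-1/778) + 217/(2198 - 1149) = 1772/389 + 217/1049 = 1943241/408061 ≈ 4.7621)
1/((-64)² + q) = 1/((-64)² + 1943241/408061) = 1/(4096 + 1943241/408061) = 1/(1673361097/408061) = 408061/1673361097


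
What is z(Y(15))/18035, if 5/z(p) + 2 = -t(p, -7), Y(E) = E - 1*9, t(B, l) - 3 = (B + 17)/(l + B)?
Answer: 1/64926 ≈ 1.5402e-5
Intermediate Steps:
t(B, l) = 3 + (17 + B)/(B + l) (t(B, l) = 3 + (B + 17)/(l + B) = 3 + (17 + B)/(B + l))
Y(E) = -9 + E (Y(E) = E - 9 = -9 + E)
z(p) = 5/(-2 - (-4 + 4*p)/(-7 + p)) (z(p) = 5/(-2 - (17 + 3*(-7) + 4*p)/(p - 7)) = 5/(-2 - (17 - 21 + 4*p)/(-7 + p)) = 5/(-2 - (-4 + 4*p)/(-7 + p)))
z(Y(15))/18035 = (5*(7 - (-9 + 15))/(6*(-3 + (-9 + 15))))/18035 = (5*(7 - 1*6)/(6*(-3 + 6)))*(1/18035) = ((5/6)*(7 - 6)/3)*(1/18035) = ((5/6)*(1/3)*1)*(1/18035) = (5/18)*(1/18035) = 1/64926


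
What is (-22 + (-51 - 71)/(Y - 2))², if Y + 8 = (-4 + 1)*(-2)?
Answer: 289/4 ≈ 72.250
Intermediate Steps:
Y = -2 (Y = -8 + (-4 + 1)*(-2) = -8 - 3*(-2) = -8 + 6 = -2)
(-22 + (-51 - 71)/(Y - 2))² = (-22 + (-51 - 71)/(-2 - 2))² = (-22 - 122/(-4))² = (-22 - 122*(-¼))² = (-22 + 61/2)² = (17/2)² = 289/4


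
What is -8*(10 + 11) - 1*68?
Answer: -236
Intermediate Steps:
-8*(10 + 11) - 1*68 = -8*21 - 68 = -168 - 68 = -236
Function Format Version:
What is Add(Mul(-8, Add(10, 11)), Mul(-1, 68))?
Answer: -236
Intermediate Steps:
Add(Mul(-8, Add(10, 11)), Mul(-1, 68)) = Add(Mul(-8, 21), -68) = Add(-168, -68) = -236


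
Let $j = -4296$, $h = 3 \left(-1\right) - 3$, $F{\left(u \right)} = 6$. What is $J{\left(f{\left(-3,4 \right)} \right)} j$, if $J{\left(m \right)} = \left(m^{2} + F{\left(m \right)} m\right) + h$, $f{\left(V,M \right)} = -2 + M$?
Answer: $-42960$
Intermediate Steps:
$h = -6$ ($h = -3 - 3 = -6$)
$J{\left(m \right)} = -6 + m^{2} + 6 m$ ($J{\left(m \right)} = \left(m^{2} + 6 m\right) - 6 = -6 + m^{2} + 6 m$)
$J{\left(f{\left(-3,4 \right)} \right)} j = \left(-6 + \left(-2 + 4\right)^{2} + 6 \left(-2 + 4\right)\right) \left(-4296\right) = \left(-6 + 2^{2} + 6 \cdot 2\right) \left(-4296\right) = \left(-6 + 4 + 12\right) \left(-4296\right) = 10 \left(-4296\right) = -42960$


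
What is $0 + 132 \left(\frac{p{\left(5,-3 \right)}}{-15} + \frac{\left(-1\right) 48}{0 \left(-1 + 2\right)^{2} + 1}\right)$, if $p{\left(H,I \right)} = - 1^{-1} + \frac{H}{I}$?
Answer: $- \frac{94688}{15} \approx -6312.5$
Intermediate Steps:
$p{\left(H,I \right)} = -1 + \frac{H}{I}$ ($p{\left(H,I \right)} = \left(-1\right) 1 + \frac{H}{I} = -1 + \frac{H}{I}$)
$0 + 132 \left(\frac{p{\left(5,-3 \right)}}{-15} + \frac{\left(-1\right) 48}{0 \left(-1 + 2\right)^{2} + 1}\right) = 0 + 132 \left(\frac{\frac{1}{-3} \left(5 - -3\right)}{-15} + \frac{\left(-1\right) 48}{0 \left(-1 + 2\right)^{2} + 1}\right) = 0 + 132 \left(- \frac{5 + 3}{3} \left(- \frac{1}{15}\right) - \frac{48}{0 \cdot 1^{2} + 1}\right) = 0 + 132 \left(\left(- \frac{1}{3}\right) 8 \left(- \frac{1}{15}\right) - \frac{48}{0 \cdot 1 + 1}\right) = 0 + 132 \left(\left(- \frac{8}{3}\right) \left(- \frac{1}{15}\right) - \frac{48}{0 + 1}\right) = 0 + 132 \left(\frac{8}{45} - \frac{48}{1}\right) = 0 + 132 \left(\frac{8}{45} - 48\right) = 0 + 132 \left(- \frac{2152}{45}\right) = 0 - \frac{94688}{15} = - \frac{94688}{15}$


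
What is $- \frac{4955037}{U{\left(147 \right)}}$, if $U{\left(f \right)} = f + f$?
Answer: $- \frac{1651679}{98} \approx -16854.0$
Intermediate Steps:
$U{\left(f \right)} = 2 f$
$- \frac{4955037}{U{\left(147 \right)}} = - \frac{4955037}{2 \cdot 147} = - \frac{4955037}{294} = \left(-4955037\right) \frac{1}{294} = - \frac{1651679}{98}$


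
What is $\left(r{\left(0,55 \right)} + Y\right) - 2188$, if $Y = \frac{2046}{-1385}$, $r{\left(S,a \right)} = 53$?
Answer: $- \frac{2959021}{1385} \approx -2136.5$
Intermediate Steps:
$Y = - \frac{2046}{1385}$ ($Y = 2046 \left(- \frac{1}{1385}\right) = - \frac{2046}{1385} \approx -1.4773$)
$\left(r{\left(0,55 \right)} + Y\right) - 2188 = \left(53 - \frac{2046}{1385}\right) - 2188 = \frac{71359}{1385} - 2188 = - \frac{2959021}{1385}$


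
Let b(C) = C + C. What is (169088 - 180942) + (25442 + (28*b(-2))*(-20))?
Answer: 15828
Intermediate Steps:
b(C) = 2*C
(169088 - 180942) + (25442 + (28*b(-2))*(-20)) = (169088 - 180942) + (25442 + (28*(2*(-2)))*(-20)) = -11854 + (25442 + (28*(-4))*(-20)) = -11854 + (25442 - 112*(-20)) = -11854 + (25442 + 2240) = -11854 + 27682 = 15828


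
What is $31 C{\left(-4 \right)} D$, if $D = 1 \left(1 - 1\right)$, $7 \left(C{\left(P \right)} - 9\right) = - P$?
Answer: $0$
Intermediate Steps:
$C{\left(P \right)} = 9 - \frac{P}{7}$ ($C{\left(P \right)} = 9 + \frac{\left(-1\right) P}{7} = 9 - \frac{P}{7}$)
$D = 0$ ($D = 1 \cdot 0 = 0$)
$31 C{\left(-4 \right)} D = 31 \left(9 - - \frac{4}{7}\right) 0 = 31 \left(9 + \frac{4}{7}\right) 0 = 31 \cdot \frac{67}{7} \cdot 0 = \frac{2077}{7} \cdot 0 = 0$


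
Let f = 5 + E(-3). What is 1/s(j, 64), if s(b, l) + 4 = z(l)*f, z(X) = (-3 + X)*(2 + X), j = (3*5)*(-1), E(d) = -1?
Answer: 1/16100 ≈ 6.2112e-5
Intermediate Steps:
j = -15 (j = 15*(-1) = -15)
f = 4 (f = 5 - 1 = 4)
s(b, l) = -28 - 4*l + 4*l² (s(b, l) = -4 + (-6 + l² - l)*4 = -4 + (-24 - 4*l + 4*l²) = -28 - 4*l + 4*l²)
1/s(j, 64) = 1/(-28 - 4*64 + 4*64²) = 1/(-28 - 256 + 4*4096) = 1/(-28 - 256 + 16384) = 1/16100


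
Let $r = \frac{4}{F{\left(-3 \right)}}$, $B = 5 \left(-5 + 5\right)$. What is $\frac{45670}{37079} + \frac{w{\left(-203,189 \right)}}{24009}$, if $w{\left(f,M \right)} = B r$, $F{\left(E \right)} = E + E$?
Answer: $\frac{45670}{37079} \approx 1.2317$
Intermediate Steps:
$F{\left(E \right)} = 2 E$
$B = 0$ ($B = 5 \cdot 0 = 0$)
$r = - \frac{2}{3}$ ($r = \frac{4}{2 \left(-3\right)} = \frac{4}{-6} = 4 \left(- \frac{1}{6}\right) = - \frac{2}{3} \approx -0.66667$)
$w{\left(f,M \right)} = 0$ ($w{\left(f,M \right)} = 0 \left(- \frac{2}{3}\right) = 0$)
$\frac{45670}{37079} + \frac{w{\left(-203,189 \right)}}{24009} = \frac{45670}{37079} + \frac{0}{24009} = 45670 \cdot \frac{1}{37079} + 0 \cdot \frac{1}{24009} = \frac{45670}{37079} + 0 = \frac{45670}{37079}$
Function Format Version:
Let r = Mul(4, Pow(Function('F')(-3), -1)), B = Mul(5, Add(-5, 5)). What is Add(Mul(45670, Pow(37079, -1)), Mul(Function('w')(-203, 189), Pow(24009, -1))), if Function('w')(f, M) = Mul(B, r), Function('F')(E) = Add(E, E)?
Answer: Rational(45670, 37079) ≈ 1.2317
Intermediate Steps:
Function('F')(E) = Mul(2, E)
B = 0 (B = Mul(5, 0) = 0)
r = Rational(-2, 3) (r = Mul(4, Pow(Mul(2, -3), -1)) = Mul(4, Pow(-6, -1)) = Mul(4, Rational(-1, 6)) = Rational(-2, 3) ≈ -0.66667)
Function('w')(f, M) = 0 (Function('w')(f, M) = Mul(0, Rational(-2, 3)) = 0)
Add(Mul(45670, Pow(37079, -1)), Mul(Function('w')(-203, 189), Pow(24009, -1))) = Add(Mul(45670, Pow(37079, -1)), Mul(0, Pow(24009, -1))) = Add(Mul(45670, Rational(1, 37079)), Mul(0, Rational(1, 24009))) = Add(Rational(45670, 37079), 0) = Rational(45670, 37079)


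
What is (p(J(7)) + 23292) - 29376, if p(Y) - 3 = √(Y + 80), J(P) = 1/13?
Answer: -6081 + √13533/13 ≈ -6072.1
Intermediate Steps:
J(P) = 1/13
p(Y) = 3 + √(80 + Y) (p(Y) = 3 + √(Y + 80) = 3 + √(80 + Y))
(p(J(7)) + 23292) - 29376 = ((3 + √(80 + 1/13)) + 23292) - 29376 = ((3 + √(1041/13)) + 23292) - 29376 = ((3 + √13533/13) + 23292) - 29376 = (23295 + √13533/13) - 29376 = -6081 + √13533/13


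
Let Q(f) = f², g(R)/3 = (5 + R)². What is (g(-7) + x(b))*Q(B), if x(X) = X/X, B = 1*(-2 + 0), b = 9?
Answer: 52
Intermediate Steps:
B = -2 (B = 1*(-2) = -2)
g(R) = 3*(5 + R)²
x(X) = 1
(g(-7) + x(b))*Q(B) = (3*(5 - 7)² + 1)*(-2)² = (3*(-2)² + 1)*4 = (3*4 + 1)*4 = (12 + 1)*4 = 13*4 = 52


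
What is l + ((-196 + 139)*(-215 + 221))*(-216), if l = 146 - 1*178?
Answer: 73840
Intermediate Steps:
l = -32 (l = 146 - 178 = -32)
l + ((-196 + 139)*(-215 + 221))*(-216) = -32 + ((-196 + 139)*(-215 + 221))*(-216) = -32 - 57*6*(-216) = -32 - 342*(-216) = -32 + 73872 = 73840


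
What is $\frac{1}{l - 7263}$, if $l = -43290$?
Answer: $- \frac{1}{50553} \approx -1.9781 \cdot 10^{-5}$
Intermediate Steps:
$\frac{1}{l - 7263} = \frac{1}{-43290 - 7263} = \frac{1}{-50553} = - \frac{1}{50553}$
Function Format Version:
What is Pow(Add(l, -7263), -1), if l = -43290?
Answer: Rational(-1, 50553) ≈ -1.9781e-5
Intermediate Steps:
Pow(Add(l, -7263), -1) = Pow(Add(-43290, -7263), -1) = Pow(-50553, -1) = Rational(-1, 50553)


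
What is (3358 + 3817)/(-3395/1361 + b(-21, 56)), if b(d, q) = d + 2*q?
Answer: 1395025/17208 ≈ 81.068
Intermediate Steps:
(3358 + 3817)/(-3395/1361 + b(-21, 56)) = (3358 + 3817)/(-3395/1361 + (-21 + 2*56)) = 7175/(-3395*1/1361 + (-21 + 112)) = 7175/(-3395/1361 + 91) = 7175/(120456/1361) = 7175*(1361/120456) = 1395025/17208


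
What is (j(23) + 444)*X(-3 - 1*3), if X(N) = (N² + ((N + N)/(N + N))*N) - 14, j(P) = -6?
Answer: 7008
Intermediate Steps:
X(N) = -14 + N + N² (X(N) = (N² + ((2*N)/((2*N)))*N) - 14 = (N² + ((2*N)*(1/(2*N)))*N) - 14 = (N² + 1*N) - 14 = (N² + N) - 14 = (N + N²) - 14 = -14 + N + N²)
(j(23) + 444)*X(-3 - 1*3) = (-6 + 444)*(-14 + (-3 - 1*3) + (-3 - 1*3)²) = 438*(-14 + (-3 - 3) + (-3 - 3)²) = 438*(-14 - 6 + (-6)²) = 438*(-14 - 6 + 36) = 438*16 = 7008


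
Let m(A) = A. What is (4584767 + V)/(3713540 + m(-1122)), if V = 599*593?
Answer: 2469987/1856209 ≈ 1.3307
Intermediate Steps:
V = 355207
(4584767 + V)/(3713540 + m(-1122)) = (4584767 + 355207)/(3713540 - 1122) = 4939974/3712418 = 4939974*(1/3712418) = 2469987/1856209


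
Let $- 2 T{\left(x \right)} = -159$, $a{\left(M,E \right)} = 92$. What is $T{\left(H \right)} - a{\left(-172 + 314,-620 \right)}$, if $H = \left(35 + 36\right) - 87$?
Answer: $- \frac{25}{2} \approx -12.5$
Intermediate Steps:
$H = -16$ ($H = 71 - 87 = -16$)
$T{\left(x \right)} = \frac{159}{2}$ ($T{\left(x \right)} = \left(- \frac{1}{2}\right) \left(-159\right) = \frac{159}{2}$)
$T{\left(H \right)} - a{\left(-172 + 314,-620 \right)} = \frac{159}{2} - 92 = - \frac{25}{2}$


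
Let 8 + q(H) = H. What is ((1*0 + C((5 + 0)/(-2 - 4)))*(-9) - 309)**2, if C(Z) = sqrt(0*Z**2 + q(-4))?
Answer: 94509 + 11124*I*sqrt(3) ≈ 94509.0 + 19267.0*I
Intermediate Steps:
q(H) = -8 + H
C(Z) = 2*I*sqrt(3) (C(Z) = sqrt(0*Z**2 + (-8 - 4)) = sqrt(0 - 12) = sqrt(-12) = 2*I*sqrt(3))
((1*0 + C((5 + 0)/(-2 - 4)))*(-9) - 309)**2 = ((1*0 + 2*I*sqrt(3))*(-9) - 309)**2 = ((0 + 2*I*sqrt(3))*(-9) - 309)**2 = ((2*I*sqrt(3))*(-9) - 309)**2 = (-18*I*sqrt(3) - 309)**2 = (-309 - 18*I*sqrt(3))**2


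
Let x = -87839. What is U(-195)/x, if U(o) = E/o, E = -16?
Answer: -16/17128605 ≈ -9.3411e-7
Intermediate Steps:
U(o) = -16/o
U(-195)/x = -16/(-195)/(-87839) = -16*(-1/195)*(-1/87839) = (16/195)*(-1/87839) = -16/17128605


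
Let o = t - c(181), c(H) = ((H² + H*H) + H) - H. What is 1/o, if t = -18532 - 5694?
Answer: -1/89748 ≈ -1.1142e-5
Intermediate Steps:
t = -24226
c(H) = 2*H² (c(H) = ((H² + H²) + H) - H = (2*H² + H) - H = (H + 2*H²) - H = 2*H²)
o = -89748 (o = -24226 - 2*181² = -24226 - 2*32761 = -24226 - 1*65522 = -24226 - 65522 = -89748)
1/o = 1/(-89748) = -1/89748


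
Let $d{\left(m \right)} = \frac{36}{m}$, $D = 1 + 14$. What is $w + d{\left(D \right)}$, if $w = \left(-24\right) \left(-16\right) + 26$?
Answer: $\frac{2062}{5} \approx 412.4$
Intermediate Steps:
$D = 15$
$w = 410$ ($w = 384 + 26 = 410$)
$w + d{\left(D \right)} = 410 + \frac{36}{15} = 410 + 36 \cdot \frac{1}{15} = 410 + \frac{12}{5} = \frac{2062}{5}$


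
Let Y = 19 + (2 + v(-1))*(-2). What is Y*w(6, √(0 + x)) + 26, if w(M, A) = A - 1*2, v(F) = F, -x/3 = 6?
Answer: -8 + 51*I*√2 ≈ -8.0 + 72.125*I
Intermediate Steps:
x = -18 (x = -3*6 = -18)
Y = 17 (Y = 19 + (2 - 1)*(-2) = 19 + 1*(-2) = 19 - 2 = 17)
w(M, A) = -2 + A (w(M, A) = A - 2 = -2 + A)
Y*w(6, √(0 + x)) + 26 = 17*(-2 + √(0 - 18)) + 26 = 17*(-2 + √(-18)) + 26 = 17*(-2 + 3*I*√2) + 26 = (-34 + 51*I*√2) + 26 = -8 + 51*I*√2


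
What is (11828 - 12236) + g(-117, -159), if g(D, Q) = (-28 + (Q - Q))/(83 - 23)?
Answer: -6127/15 ≈ -408.47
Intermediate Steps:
g(D, Q) = -7/15 (g(D, Q) = (-28 + 0)/60 = -28*1/60 = -7/15)
(11828 - 12236) + g(-117, -159) = (11828 - 12236) - 7/15 = -408 - 7/15 = -6127/15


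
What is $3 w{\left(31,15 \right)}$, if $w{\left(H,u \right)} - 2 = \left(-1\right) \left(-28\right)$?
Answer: $90$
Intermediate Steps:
$w{\left(H,u \right)} = 30$ ($w{\left(H,u \right)} = 2 - -28 = 2 + 28 = 30$)
$3 w{\left(31,15 \right)} = 3 \cdot 30 = 90$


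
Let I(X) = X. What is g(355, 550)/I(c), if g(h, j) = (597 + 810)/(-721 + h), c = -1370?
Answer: 469/167140 ≈ 0.0028060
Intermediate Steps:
g(h, j) = 1407/(-721 + h)
g(355, 550)/I(c) = (1407/(-721 + 355))/(-1370) = (1407/(-366))*(-1/1370) = (1407*(-1/366))*(-1/1370) = -469/122*(-1/1370) = 469/167140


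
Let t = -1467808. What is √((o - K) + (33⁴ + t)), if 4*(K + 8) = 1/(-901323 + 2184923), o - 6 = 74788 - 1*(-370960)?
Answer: √2700051958196791/128360 ≈ 404.81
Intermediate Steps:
o = 445754 (o = 6 + (74788 - 1*(-370960)) = 6 + (74788 + 370960) = 6 + 445748 = 445754)
K = -41075199/5134400 (K = -8 + 1/(4*(-901323 + 2184923)) = -8 + (¼)/1283600 = -8 + (¼)*(1/1283600) = -8 + 1/5134400 = -41075199/5134400 ≈ -8.0000)
√((o - K) + (33⁴ + t)) = √((445754 - 1*(-41075199/5134400)) + (33⁴ - 1467808)) = √((445754 + 41075199/5134400) + (1185921 - 1467808)) = √(2288720412799/5134400 - 281887) = √(841399799999/5134400) = √2700051958196791/128360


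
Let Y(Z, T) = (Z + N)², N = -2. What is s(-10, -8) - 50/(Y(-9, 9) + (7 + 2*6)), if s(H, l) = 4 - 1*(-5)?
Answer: 121/14 ≈ 8.6429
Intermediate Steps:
s(H, l) = 9 (s(H, l) = 4 + 5 = 9)
Y(Z, T) = (-2 + Z)² (Y(Z, T) = (Z - 2)² = (-2 + Z)²)
s(-10, -8) - 50/(Y(-9, 9) + (7 + 2*6)) = 9 - 50/((-2 - 9)² + (7 + 2*6)) = 9 - 50/((-11)² + (7 + 12)) = 9 - 50/(121 + 19) = 9 - 50/140 = 9 - 50*1/140 = 9 - 5/14 = 121/14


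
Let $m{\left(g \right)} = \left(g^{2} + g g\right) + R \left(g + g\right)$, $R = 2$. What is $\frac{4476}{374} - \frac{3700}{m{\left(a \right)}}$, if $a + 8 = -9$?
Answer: $\frac{2644}{561} \approx 4.713$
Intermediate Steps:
$a = -17$ ($a = -8 - 9 = -17$)
$m{\left(g \right)} = 2 g^{2} + 4 g$ ($m{\left(g \right)} = \left(g^{2} + g g\right) + 2 \left(g + g\right) = \left(g^{2} + g^{2}\right) + 2 \cdot 2 g = 2 g^{2} + 4 g$)
$\frac{4476}{374} - \frac{3700}{m{\left(a \right)}} = \frac{4476}{374} - \frac{3700}{2 \left(-17\right) \left(2 - 17\right)} = 4476 \cdot \frac{1}{374} - \frac{3700}{2 \left(-17\right) \left(-15\right)} = \frac{2238}{187} - \frac{3700}{510} = \frac{2238}{187} - \frac{370}{51} = \frac{2644}{561}$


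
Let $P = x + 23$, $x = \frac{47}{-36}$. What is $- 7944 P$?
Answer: $- \frac{517022}{3} \approx -1.7234 \cdot 10^{5}$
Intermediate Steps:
$x = - \frac{47}{36}$ ($x = 47 \left(- \frac{1}{36}\right) = - \frac{47}{36} \approx -1.3056$)
$P = \frac{781}{36}$ ($P = - \frac{47}{36} + 23 = \frac{781}{36} \approx 21.694$)
$- 7944 P = \left(-7944\right) \frac{781}{36} = - \frac{517022}{3}$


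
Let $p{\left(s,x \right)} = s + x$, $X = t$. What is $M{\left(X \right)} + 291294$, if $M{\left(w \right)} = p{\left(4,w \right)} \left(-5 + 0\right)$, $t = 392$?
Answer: $289314$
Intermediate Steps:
$X = 392$
$M{\left(w \right)} = -20 - 5 w$ ($M{\left(w \right)} = \left(4 + w\right) \left(-5 + 0\right) = \left(4 + w\right) \left(-5\right) = -20 - 5 w$)
$M{\left(X \right)} + 291294 = \left(-20 - 1960\right) + 291294 = -1980 + 291294 = 289314$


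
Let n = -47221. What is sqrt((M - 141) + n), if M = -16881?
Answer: I*sqrt(64243) ≈ 253.46*I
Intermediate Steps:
sqrt((M - 141) + n) = sqrt((-16881 - 141) - 47221) = sqrt(-17022 - 47221) = sqrt(-64243) = I*sqrt(64243)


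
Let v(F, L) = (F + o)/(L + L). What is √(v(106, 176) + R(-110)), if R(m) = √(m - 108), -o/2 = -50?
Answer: √(1133 + 1936*I*√218)/44 ≈ 2.7714 + 2.6638*I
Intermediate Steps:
o = 100 (o = -2*(-50) = 100)
R(m) = √(-108 + m)
v(F, L) = (100 + F)/(2*L) (v(F, L) = (F + 100)/(L + L) = (100 + F)/((2*L)) = (100 + F)*(1/(2*L)) = (100 + F)/(2*L))
√(v(106, 176) + R(-110)) = √((½)*(100 + 106)/176 + √(-108 - 110)) = √((½)*(1/176)*206 + √(-218)) = √(103/176 + I*√218)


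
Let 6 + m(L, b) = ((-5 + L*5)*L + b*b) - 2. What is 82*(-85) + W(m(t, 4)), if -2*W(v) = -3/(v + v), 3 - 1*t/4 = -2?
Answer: -17731679/2544 ≈ -6970.0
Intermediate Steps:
t = 20 (t = 12 - 4*(-2) = 12 + 8 = 20)
m(L, b) = -8 + b**2 + L*(-5 + 5*L) (m(L, b) = -6 + (((-5 + L*5)*L + b*b) - 2) = -6 + (((-5 + 5*L)*L + b**2) - 2) = -6 + ((L*(-5 + 5*L) + b**2) - 2) = -6 + ((b**2 + L*(-5 + 5*L)) - 2) = -6 + (-2 + b**2 + L*(-5 + 5*L)) = -8 + b**2 + L*(-5 + 5*L))
W(v) = 3/(4*v) (W(v) = -(-3)/(2*(v + v)) = -(-3)/(2*(2*v)) = -1/(2*v)*(-3)/2 = -(-3)/(4*v) = 3/(4*v))
82*(-85) + W(m(t, 4)) = 82*(-85) + 3/(4*(-8 + 4**2 - 5*20 + 5*20**2)) = -6970 + 3/(4*(-8 + 16 - 100 + 5*400)) = -6970 + 3/(4*(-8 + 16 - 100 + 2000)) = -6970 + (3/4)/1908 = -6970 + (3/4)*(1/1908) = -6970 + 1/2544 = -17731679/2544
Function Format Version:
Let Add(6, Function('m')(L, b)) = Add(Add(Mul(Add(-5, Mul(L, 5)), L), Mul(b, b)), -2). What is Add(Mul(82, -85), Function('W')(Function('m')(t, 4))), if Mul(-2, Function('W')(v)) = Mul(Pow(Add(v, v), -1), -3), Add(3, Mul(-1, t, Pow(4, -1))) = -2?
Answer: Rational(-17731679, 2544) ≈ -6970.0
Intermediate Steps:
t = 20 (t = Add(12, Mul(-4, -2)) = Add(12, 8) = 20)
Function('m')(L, b) = Add(-8, Pow(b, 2), Mul(L, Add(-5, Mul(5, L)))) (Function('m')(L, b) = Add(-6, Add(Add(Mul(Add(-5, Mul(L, 5)), L), Mul(b, b)), -2)) = Add(-6, Add(Add(Mul(Add(-5, Mul(5, L)), L), Pow(b, 2)), -2)) = Add(-6, Add(Add(Mul(L, Add(-5, Mul(5, L))), Pow(b, 2)), -2)) = Add(-6, Add(Add(Pow(b, 2), Mul(L, Add(-5, Mul(5, L)))), -2)) = Add(-6, Add(-2, Pow(b, 2), Mul(L, Add(-5, Mul(5, L))))) = Add(-8, Pow(b, 2), Mul(L, Add(-5, Mul(5, L)))))
Function('W')(v) = Mul(Rational(3, 4), Pow(v, -1)) (Function('W')(v) = Mul(Rational(-1, 2), Mul(Pow(Add(v, v), -1), -3)) = Mul(Rational(-1, 2), Mul(Pow(Mul(2, v), -1), -3)) = Mul(Rational(-1, 2), Mul(Mul(Rational(1, 2), Pow(v, -1)), -3)) = Mul(Rational(-1, 2), Mul(Rational(-3, 2), Pow(v, -1))) = Mul(Rational(3, 4), Pow(v, -1)))
Add(Mul(82, -85), Function('W')(Function('m')(t, 4))) = Add(Mul(82, -85), Mul(Rational(3, 4), Pow(Add(-8, Pow(4, 2), Mul(-5, 20), Mul(5, Pow(20, 2))), -1))) = Add(-6970, Mul(Rational(3, 4), Pow(Add(-8, 16, -100, Mul(5, 400)), -1))) = Add(-6970, Mul(Rational(3, 4), Pow(Add(-8, 16, -100, 2000), -1))) = Add(-6970, Mul(Rational(3, 4), Pow(1908, -1))) = Add(-6970, Mul(Rational(3, 4), Rational(1, 1908))) = Add(-6970, Rational(1, 2544)) = Rational(-17731679, 2544)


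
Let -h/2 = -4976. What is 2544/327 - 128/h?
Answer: 263292/33899 ≈ 7.7670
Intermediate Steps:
h = 9952 (h = -2*(-4976) = 9952)
2544/327 - 128/h = 2544/327 - 128/9952 = 2544*(1/327) - 128*1/9952 = 848/109 - 4/311 = 263292/33899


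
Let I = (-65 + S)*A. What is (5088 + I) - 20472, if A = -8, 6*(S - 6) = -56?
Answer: -44512/3 ≈ -14837.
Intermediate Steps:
S = -10/3 (S = 6 + (⅙)*(-56) = 6 - 28/3 = -10/3 ≈ -3.3333)
I = 1640/3 (I = (-65 - 10/3)*(-8) = -205/3*(-8) = 1640/3 ≈ 546.67)
(5088 + I) - 20472 = (5088 + 1640/3) - 20472 = 16904/3 - 20472 = -44512/3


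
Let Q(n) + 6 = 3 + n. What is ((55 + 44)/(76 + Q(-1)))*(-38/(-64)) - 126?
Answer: -32047/256 ≈ -125.18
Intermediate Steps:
Q(n) = -3 + n (Q(n) = -6 + (3 + n) = -3 + n)
((55 + 44)/(76 + Q(-1)))*(-38/(-64)) - 126 = ((55 + 44)/(76 + (-3 - 1)))*(-38/(-64)) - 126 = (99/(76 - 4))*(-38*(-1/64)) - 126 = (99/72)*(19/32) - 126 = (99*(1/72))*(19/32) - 126 = (11/8)*(19/32) - 126 = 209/256 - 126 = -32047/256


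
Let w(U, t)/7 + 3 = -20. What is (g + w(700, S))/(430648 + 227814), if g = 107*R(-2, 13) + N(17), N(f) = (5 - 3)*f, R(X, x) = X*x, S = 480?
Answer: -2909/658462 ≈ -0.0044179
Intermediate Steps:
w(U, t) = -161 (w(U, t) = -21 + 7*(-20) = -21 - 140 = -161)
N(f) = 2*f
g = -2748 (g = 107*(-2*13) + 2*17 = 107*(-26) + 34 = -2782 + 34 = -2748)
(g + w(700, S))/(430648 + 227814) = (-2748 - 161)/(430648 + 227814) = -2909/658462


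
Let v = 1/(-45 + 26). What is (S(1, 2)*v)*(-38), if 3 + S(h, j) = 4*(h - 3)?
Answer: -22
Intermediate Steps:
v = -1/19 (v = 1/(-19) = -1/19 ≈ -0.052632)
S(h, j) = -15 + 4*h (S(h, j) = -3 + 4*(h - 3) = -3 + 4*(-3 + h) = -3 + (-12 + 4*h) = -15 + 4*h)
(S(1, 2)*v)*(-38) = ((-15 + 4*1)*(-1/19))*(-38) = ((-15 + 4)*(-1/19))*(-38) = -11*(-1/19)*(-38) = (11/19)*(-38) = -22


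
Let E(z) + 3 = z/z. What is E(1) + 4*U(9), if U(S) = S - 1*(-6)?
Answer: 58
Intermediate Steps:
U(S) = 6 + S (U(S) = S + 6 = 6 + S)
E(z) = -2 (E(z) = -3 + z/z = -3 + 1 = -2)
E(1) + 4*U(9) = -2 + 4*(6 + 9) = -2 + 4*15 = -2 + 60 = 58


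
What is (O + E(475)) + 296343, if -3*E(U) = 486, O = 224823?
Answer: 521004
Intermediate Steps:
E(U) = -162 (E(U) = -1/3*486 = -162)
(O + E(475)) + 296343 = (224823 - 162) + 296343 = 224661 + 296343 = 521004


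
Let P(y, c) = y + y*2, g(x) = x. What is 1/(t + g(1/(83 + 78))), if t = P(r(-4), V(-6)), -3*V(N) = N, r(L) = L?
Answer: -161/1931 ≈ -0.083377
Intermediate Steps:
V(N) = -N/3
P(y, c) = 3*y (P(y, c) = y + 2*y = 3*y)
t = -12 (t = 3*(-4) = -12)
1/(t + g(1/(83 + 78))) = 1/(-12 + 1/(83 + 78)) = 1/(-12 + 1/161) = 1/(-1931/161) = -161/1931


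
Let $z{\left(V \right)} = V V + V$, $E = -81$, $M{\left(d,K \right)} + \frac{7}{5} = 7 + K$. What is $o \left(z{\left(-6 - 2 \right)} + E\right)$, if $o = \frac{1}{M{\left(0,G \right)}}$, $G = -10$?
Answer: $\frac{125}{22} \approx 5.6818$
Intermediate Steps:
$M{\left(d,K \right)} = \frac{28}{5} + K$ ($M{\left(d,K \right)} = - \frac{7}{5} + \left(7 + K\right) = \frac{28}{5} + K$)
$o = - \frac{5}{22}$ ($o = \frac{1}{\frac{28}{5} - 10} = \frac{1}{- \frac{22}{5}} = - \frac{5}{22} \approx -0.22727$)
$z{\left(V \right)} = V + V^{2}$ ($z{\left(V \right)} = V^{2} + V = V + V^{2}$)
$o \left(z{\left(-6 - 2 \right)} + E\right) = - \frac{5 \left(\left(-6 - 2\right) \left(1 - 8\right) - 81\right)}{22} = - \frac{5 \left(- 8 \left(1 - 8\right) - 81\right)}{22} = - \frac{5 \left(\left(-8\right) \left(-7\right) - 81\right)}{22} = - \frac{5 \left(56 - 81\right)}{22} = \left(- \frac{5}{22}\right) \left(-25\right) = \frac{125}{22}$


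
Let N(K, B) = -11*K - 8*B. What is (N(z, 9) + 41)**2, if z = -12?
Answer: 10201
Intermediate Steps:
(N(z, 9) + 41)**2 = ((-11*(-12) - 8*9) + 41)**2 = ((132 - 72) + 41)**2 = (60 + 41)**2 = 101**2 = 10201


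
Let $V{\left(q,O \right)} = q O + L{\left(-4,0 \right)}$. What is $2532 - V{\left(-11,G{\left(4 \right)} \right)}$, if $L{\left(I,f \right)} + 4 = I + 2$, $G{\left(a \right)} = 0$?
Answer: $2538$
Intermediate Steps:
$L{\left(I,f \right)} = -2 + I$ ($L{\left(I,f \right)} = -4 + \left(I + 2\right) = -4 + \left(2 + I\right) = -2 + I$)
$V{\left(q,O \right)} = -6 + O q$ ($V{\left(q,O \right)} = q O - 6 = O q - 6 = -6 + O q$)
$2532 - V{\left(-11,G{\left(4 \right)} \right)} = 2532 - \left(-6 + 0 \left(-11\right)\right) = 2532 - \left(-6 + 0\right) = 2532 - -6 = 2532 + 6 = 2538$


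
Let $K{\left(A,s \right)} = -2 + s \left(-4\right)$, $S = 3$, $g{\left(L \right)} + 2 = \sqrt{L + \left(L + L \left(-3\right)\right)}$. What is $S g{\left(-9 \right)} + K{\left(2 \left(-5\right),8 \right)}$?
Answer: $-31$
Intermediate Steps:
$g{\left(L \right)} = -2 + \sqrt{- L}$ ($g{\left(L \right)} = -2 + \sqrt{L + \left(L + L \left(-3\right)\right)} = -2 + \sqrt{L + \left(L - 3 L\right)} = -2 + \sqrt{L - 2 L} = -2 + \sqrt{- L}$)
$K{\left(A,s \right)} = -2 - 4 s$
$S g{\left(-9 \right)} + K{\left(2 \left(-5\right),8 \right)} = 3 \left(-2 + \sqrt{\left(-1\right) \left(-9\right)}\right) - 34 = 3 \left(-2 + \sqrt{9}\right) - 34 = 3 \left(-2 + 3\right) - 34 = 3 \cdot 1 - 34 = 3 - 34 = -31$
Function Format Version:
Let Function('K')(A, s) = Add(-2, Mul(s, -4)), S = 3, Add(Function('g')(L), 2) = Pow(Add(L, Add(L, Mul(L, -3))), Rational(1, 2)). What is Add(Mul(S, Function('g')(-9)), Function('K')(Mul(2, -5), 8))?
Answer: -31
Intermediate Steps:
Function('g')(L) = Add(-2, Pow(Mul(-1, L), Rational(1, 2))) (Function('g')(L) = Add(-2, Pow(Add(L, Add(L, Mul(L, -3))), Rational(1, 2))) = Add(-2, Pow(Add(L, Add(L, Mul(-3, L))), Rational(1, 2))) = Add(-2, Pow(Add(L, Mul(-2, L)), Rational(1, 2))) = Add(-2, Pow(Mul(-1, L), Rational(1, 2))))
Function('K')(A, s) = Add(-2, Mul(-4, s))
Add(Mul(S, Function('g')(-9)), Function('K')(Mul(2, -5), 8)) = Add(Mul(3, Add(-2, Pow(Mul(-1, -9), Rational(1, 2)))), Add(-2, Mul(-4, 8))) = Add(Mul(3, Add(-2, Pow(9, Rational(1, 2)))), Add(-2, -32)) = Add(Mul(3, Add(-2, 3)), -34) = Add(Mul(3, 1), -34) = Add(3, -34) = -31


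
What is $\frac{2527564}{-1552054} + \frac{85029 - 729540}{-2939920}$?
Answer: $- \frac{3215260039643}{2281457297840} \approx -1.4093$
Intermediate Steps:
$\frac{2527564}{-1552054} + \frac{85029 - 729540}{-2939920} = 2527564 \left(- \frac{1}{1552054}\right) + \left(85029 - 729540\right) \left(- \frac{1}{2939920}\right) = - \frac{1263782}{776027} - - \frac{644511}{2939920} = - \frac{1263782}{776027} + \frac{644511}{2939920} = - \frac{3215260039643}{2281457297840}$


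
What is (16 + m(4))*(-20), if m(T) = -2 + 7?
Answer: -420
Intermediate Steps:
m(T) = 5
(16 + m(4))*(-20) = (16 + 5)*(-20) = 21*(-20) = -420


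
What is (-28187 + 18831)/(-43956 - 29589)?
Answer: 9356/73545 ≈ 0.12721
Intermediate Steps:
(-28187 + 18831)/(-43956 - 29589) = -9356/(-73545) = -9356*(-1/73545) = 9356/73545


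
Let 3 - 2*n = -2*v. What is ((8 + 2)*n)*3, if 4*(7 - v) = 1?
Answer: 495/2 ≈ 247.50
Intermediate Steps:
v = 27/4 (v = 7 - 1/4*1 = 7 - 1/4 = 27/4 ≈ 6.7500)
n = 33/4 (n = 3/2 - (-1)*27/4 = 3/2 - 1/2*(-27/2) = 3/2 + 27/4 = 33/4 ≈ 8.2500)
((8 + 2)*n)*3 = ((8 + 2)*(33/4))*3 = (10*(33/4))*3 = (165/2)*3 = 495/2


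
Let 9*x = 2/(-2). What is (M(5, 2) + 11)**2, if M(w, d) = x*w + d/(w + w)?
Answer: 229441/2025 ≈ 113.30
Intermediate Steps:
x = -1/9 (x = (2/(-2))/9 = (2*(-1/2))/9 = (1/9)*(-1) = -1/9 ≈ -0.11111)
M(w, d) = -w/9 + d/(2*w) (M(w, d) = -w/9 + d/(w + w) = -w/9 + d/((2*w)) = -w/9 + (1/(2*w))*d = -w/9 + d/(2*w))
(M(5, 2) + 11)**2 = ((-1/9*5 + (1/2)*2/5) + 11)**2 = ((-5/9 + (1/2)*2*(1/5)) + 11)**2 = ((-5/9 + 1/5) + 11)**2 = (-16/45 + 11)**2 = (479/45)**2 = 229441/2025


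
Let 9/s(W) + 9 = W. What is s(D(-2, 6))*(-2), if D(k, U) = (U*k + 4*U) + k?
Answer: -18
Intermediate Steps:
D(k, U) = k + 4*U + U*k (D(k, U) = (4*U + U*k) + k = k + 4*U + U*k)
s(W) = 9/(-9 + W)
s(D(-2, 6))*(-2) = (9/(-9 + (-2 + 4*6 + 6*(-2))))*(-2) = (9/(-9 + (-2 + 24 - 12)))*(-2) = (9/(-9 + 10))*(-2) = (9/1)*(-2) = (9*1)*(-2) = 9*(-2) = -18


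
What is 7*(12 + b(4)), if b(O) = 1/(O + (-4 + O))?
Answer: 343/4 ≈ 85.750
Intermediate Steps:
b(O) = 1/(-4 + 2*O)
7*(12 + b(4)) = 7*(12 + 1/(2*(-2 + 4))) = 7*(12 + (½)/2) = 7*(12 + (½)*(½)) = 7*(12 + ¼) = 7*(49/4) = 343/4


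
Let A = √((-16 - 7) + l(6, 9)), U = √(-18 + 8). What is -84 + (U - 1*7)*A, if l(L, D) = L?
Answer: -84 - I*√17*(7 - I*√10) ≈ -97.038 - 28.862*I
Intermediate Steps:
U = I*√10 (U = √(-10) = I*√10 ≈ 3.1623*I)
A = I*√17 (A = √((-16 - 7) + 6) = √(-23 + 6) = √(-17) = I*√17 ≈ 4.1231*I)
-84 + (U - 1*7)*A = -84 + (I*√10 - 1*7)*(I*√17) = -84 + (I*√10 - 7)*(I*√17) = -84 + (-7 + I*√10)*(I*√17) = -84 + I*√17*(-7 + I*√10)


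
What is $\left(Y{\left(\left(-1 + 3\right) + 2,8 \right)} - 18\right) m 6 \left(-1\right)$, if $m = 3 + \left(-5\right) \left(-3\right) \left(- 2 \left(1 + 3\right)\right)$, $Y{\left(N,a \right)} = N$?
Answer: $-9828$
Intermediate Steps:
$m = -117$ ($m = 3 + 15 \left(\left(-2\right) 4\right) = 3 + 15 \left(-8\right) = 3 - 120 = -117$)
$\left(Y{\left(\left(-1 + 3\right) + 2,8 \right)} - 18\right) m 6 \left(-1\right) = \left(\left(\left(-1 + 3\right) + 2\right) - 18\right) \left(-117\right) 6 \left(-1\right) = \left(\left(2 + 2\right) - 18\right) \left(\left(-702\right) \left(-1\right)\right) = \left(4 - 18\right) 702 = \left(-14\right) 702 = -9828$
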